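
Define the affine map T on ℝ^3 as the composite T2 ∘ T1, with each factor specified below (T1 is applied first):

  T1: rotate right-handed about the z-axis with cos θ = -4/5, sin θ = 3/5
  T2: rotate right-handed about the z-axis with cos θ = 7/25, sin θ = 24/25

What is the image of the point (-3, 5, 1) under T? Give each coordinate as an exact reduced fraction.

T1 rotate right-handed about the z-axis with cos θ = -4/5, sin θ = 3/5: (-3, 5, 1) → (-3/5, -29/5, 1)
T2 rotate right-handed about the z-axis with cos θ = 7/25, sin θ = 24/25: (-3/5, -29/5, 1) → (27/5, -11/5, 1)

T(p) = (27/5, -11/5, 1)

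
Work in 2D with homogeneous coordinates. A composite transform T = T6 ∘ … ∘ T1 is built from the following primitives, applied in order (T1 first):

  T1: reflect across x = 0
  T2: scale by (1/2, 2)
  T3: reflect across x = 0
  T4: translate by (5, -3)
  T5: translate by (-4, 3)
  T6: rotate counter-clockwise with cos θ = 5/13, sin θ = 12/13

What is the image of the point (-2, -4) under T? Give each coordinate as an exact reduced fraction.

T(p) = (96/13, -40/13)

T1 reflect across x = 0: (-2, -4) → (2, -4)
T2 scale by (1/2, 2): (2, -4) → (1, -8)
T3 reflect across x = 0: (1, -8) → (-1, -8)
T4 translate by (5, -3): (-1, -8) → (4, -11)
T5 translate by (-4, 3): (4, -11) → (0, -8)
T6 rotate counter-clockwise with cos θ = 5/13, sin θ = 12/13: (0, -8) → (96/13, -40/13)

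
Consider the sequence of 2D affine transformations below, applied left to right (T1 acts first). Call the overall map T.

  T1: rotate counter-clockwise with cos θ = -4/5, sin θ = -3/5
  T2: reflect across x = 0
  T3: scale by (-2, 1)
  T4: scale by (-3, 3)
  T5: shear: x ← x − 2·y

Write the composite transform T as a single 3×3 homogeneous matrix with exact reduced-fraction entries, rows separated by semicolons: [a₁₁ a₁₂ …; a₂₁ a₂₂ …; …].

T1 = [-4/5 3/5 0; -3/5 -4/5 0; 0 0 1]
T2·T1 = [4/5 -3/5 0; -3/5 -4/5 0; 0 0 1]
T3·…·T1 = [-8/5 6/5 0; -3/5 -4/5 0; 0 0 1]
T4·…·T1 = [24/5 -18/5 0; -9/5 -12/5 0; 0 0 1]
T5·…·T1 = [42/5 6/5 0; -9/5 -12/5 0; 0 0 1]

T = [42/5 6/5 0; -9/5 -12/5 0; 0 0 1]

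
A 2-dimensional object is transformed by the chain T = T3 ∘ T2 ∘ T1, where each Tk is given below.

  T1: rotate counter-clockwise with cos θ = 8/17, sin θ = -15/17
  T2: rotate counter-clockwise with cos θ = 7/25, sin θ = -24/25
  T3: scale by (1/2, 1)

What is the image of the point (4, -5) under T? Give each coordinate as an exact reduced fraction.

T1 rotate counter-clockwise with cos θ = 8/17, sin θ = -15/17: (4, -5) → (-43/17, -100/17)
T2 rotate counter-clockwise with cos θ = 7/25, sin θ = -24/25: (-43/17, -100/17) → (-2701/425, 332/425)
T3 scale by (1/2, 1): (-2701/425, 332/425) → (-2701/850, 332/425)

T(p) = (-2701/850, 332/425)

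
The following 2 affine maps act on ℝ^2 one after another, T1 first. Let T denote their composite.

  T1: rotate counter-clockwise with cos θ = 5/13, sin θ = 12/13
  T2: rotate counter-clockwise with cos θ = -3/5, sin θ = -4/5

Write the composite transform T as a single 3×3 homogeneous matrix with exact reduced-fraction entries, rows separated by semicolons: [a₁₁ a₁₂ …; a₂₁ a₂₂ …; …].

T1 = [5/13 -12/13 0; 12/13 5/13 0; 0 0 1]
T2·T1 = [33/65 56/65 0; -56/65 33/65 0; 0 0 1]

T = [33/65 56/65 0; -56/65 33/65 0; 0 0 1]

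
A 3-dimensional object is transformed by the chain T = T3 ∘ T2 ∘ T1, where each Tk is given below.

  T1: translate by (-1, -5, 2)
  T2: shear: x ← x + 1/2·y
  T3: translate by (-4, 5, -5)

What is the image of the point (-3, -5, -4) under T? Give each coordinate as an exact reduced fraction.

T1 translate by (-1, -5, 2): (-3, -5, -4) → (-4, -10, -2)
T2 shear: x ← x + 1/2·y: (-4, -10, -2) → (-9, -10, -2)
T3 translate by (-4, 5, -5): (-9, -10, -2) → (-13, -5, -7)

T(p) = (-13, -5, -7)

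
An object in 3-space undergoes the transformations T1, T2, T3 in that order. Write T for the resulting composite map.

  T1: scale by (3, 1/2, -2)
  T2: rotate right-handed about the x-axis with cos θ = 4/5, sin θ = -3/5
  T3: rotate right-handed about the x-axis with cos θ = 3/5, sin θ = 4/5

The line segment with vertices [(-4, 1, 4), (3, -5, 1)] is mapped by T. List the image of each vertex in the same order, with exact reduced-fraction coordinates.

T1 scale by (3, 1/2, -2): (-4, 1, 4) → (-12, 1/2, -8); (3, -5, 1) → (9, -5/2, -2)
T2 rotate right-handed about the x-axis with cos θ = 4/5, sin θ = -3/5: (-12, 1/2, -8) → (-12, -22/5, -67/10); (9, -5/2, -2) → (9, -16/5, -1/10)
T3 rotate right-handed about the x-axis with cos θ = 3/5, sin θ = 4/5: (-12, -22/5, -67/10) → (-12, 68/25, -377/50); (9, -16/5, -1/10) → (9, -46/25, -131/50)

image vertices: (-12, 68/25, -377/50), (9, -46/25, -131/50)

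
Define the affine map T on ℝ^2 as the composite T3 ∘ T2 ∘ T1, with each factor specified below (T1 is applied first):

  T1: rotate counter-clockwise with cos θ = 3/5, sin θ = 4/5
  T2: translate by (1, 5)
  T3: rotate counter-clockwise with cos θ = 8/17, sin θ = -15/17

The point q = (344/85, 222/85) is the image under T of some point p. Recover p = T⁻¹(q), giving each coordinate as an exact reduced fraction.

p = (-1, 1)

T1 = [3/5 -4/5 0; 4/5 3/5 0; 0 0 1]
T2·T1 = [3/5 -4/5 1; 4/5 3/5 5; 0 0 1]
T3·…·T1 = [84/85 13/85 83/17; -13/85 84/85 25/17; 0 0 1]
det M = 1; M⁻¹ = [84/85 -13/85 -23/5; 13/85 84/85 -11/5; 0 0 1]
M⁻¹ · (344/85, 222/85)ᵀ = (-1, 1)ᵀ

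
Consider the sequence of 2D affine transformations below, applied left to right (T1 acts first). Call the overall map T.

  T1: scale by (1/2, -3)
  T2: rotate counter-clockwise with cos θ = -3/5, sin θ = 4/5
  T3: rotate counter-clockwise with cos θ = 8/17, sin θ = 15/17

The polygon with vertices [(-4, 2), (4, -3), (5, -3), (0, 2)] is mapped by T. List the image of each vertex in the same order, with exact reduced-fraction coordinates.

image vertices: (18/17, 106/17), (-3/5, -46/5), (-93/85, -1577/170), (-78/85, 504/85)

T1 scale by (1/2, -3): (-4, 2) → (-2, -6); (4, -3) → (2, 9); (5, -3) → (5/2, 9); (0, 2) → (0, -6)
T2 rotate counter-clockwise with cos θ = -3/5, sin θ = 4/5: (-2, -6) → (6, 2); (2, 9) → (-42/5, -19/5); (5/2, 9) → (-87/10, -17/5); (0, -6) → (24/5, 18/5)
T3 rotate counter-clockwise with cos θ = 8/17, sin θ = 15/17: (6, 2) → (18/17, 106/17); (-42/5, -19/5) → (-3/5, -46/5); (-87/10, -17/5) → (-93/85, -1577/170); (24/5, 18/5) → (-78/85, 504/85)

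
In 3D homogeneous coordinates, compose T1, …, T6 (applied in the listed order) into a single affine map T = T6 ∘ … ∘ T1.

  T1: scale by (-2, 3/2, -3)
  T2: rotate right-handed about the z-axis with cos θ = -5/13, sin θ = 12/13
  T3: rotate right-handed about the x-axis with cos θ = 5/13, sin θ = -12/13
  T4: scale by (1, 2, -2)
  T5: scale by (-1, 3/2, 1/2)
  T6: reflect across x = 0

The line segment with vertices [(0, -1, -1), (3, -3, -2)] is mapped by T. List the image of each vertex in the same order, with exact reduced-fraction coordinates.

image vertices: (18/13, 3033/338, -105/169), (84/13, 4131/338, -984/169)

T1 scale by (-2, 3/2, -3): (0, -1, -1) → (0, -3/2, 3); (3, -3, -2) → (-6, -9/2, 6)
T2 rotate right-handed about the z-axis with cos θ = -5/13, sin θ = 12/13: (0, -3/2, 3) → (18/13, 15/26, 3); (-6, -9/2, 6) → (84/13, -99/26, 6)
T3 rotate right-handed about the x-axis with cos θ = 5/13, sin θ = -12/13: (18/13, 15/26, 3) → (18/13, 1011/338, 105/169); (84/13, -99/26, 6) → (84/13, 1377/338, 984/169)
T4 scale by (1, 2, -2): (18/13, 1011/338, 105/169) → (18/13, 1011/169, -210/169); (84/13, 1377/338, 984/169) → (84/13, 1377/169, -1968/169)
T5 scale by (-1, 3/2, 1/2): (18/13, 1011/169, -210/169) → (-18/13, 3033/338, -105/169); (84/13, 1377/169, -1968/169) → (-84/13, 4131/338, -984/169)
T6 reflect across x = 0: (-18/13, 3033/338, -105/169) → (18/13, 3033/338, -105/169); (-84/13, 4131/338, -984/169) → (84/13, 4131/338, -984/169)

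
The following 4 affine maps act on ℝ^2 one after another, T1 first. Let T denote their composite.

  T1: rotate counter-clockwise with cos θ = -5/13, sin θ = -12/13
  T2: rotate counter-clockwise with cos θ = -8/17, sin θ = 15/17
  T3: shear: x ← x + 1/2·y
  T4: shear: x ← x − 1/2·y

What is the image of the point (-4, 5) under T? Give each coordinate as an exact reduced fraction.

T(p) = (-985/221, 1016/221)

T1 rotate counter-clockwise with cos θ = -5/13, sin θ = -12/13: (-4, 5) → (80/13, 23/13)
T2 rotate counter-clockwise with cos θ = -8/17, sin θ = 15/17: (80/13, 23/13) → (-985/221, 1016/221)
T3 shear: x ← x + 1/2·y: (-985/221, 1016/221) → (-477/221, 1016/221)
T4 shear: x ← x − 1/2·y: (-477/221, 1016/221) → (-985/221, 1016/221)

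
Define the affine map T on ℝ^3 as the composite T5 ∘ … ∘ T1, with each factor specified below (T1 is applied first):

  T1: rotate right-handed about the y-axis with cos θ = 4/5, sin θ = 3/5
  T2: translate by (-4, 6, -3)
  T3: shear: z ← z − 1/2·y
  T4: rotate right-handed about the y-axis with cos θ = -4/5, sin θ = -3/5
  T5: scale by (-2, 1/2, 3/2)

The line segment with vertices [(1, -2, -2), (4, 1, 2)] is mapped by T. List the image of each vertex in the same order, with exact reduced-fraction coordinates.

image vertices: (-392/25, 2, 117/25), (-203/25, 7/2, 228/25)

T1 rotate right-handed about the y-axis with cos θ = 4/5, sin θ = 3/5: (1, -2, -2) → (-2/5, -2, -11/5); (4, 1, 2) → (22/5, 1, -4/5)
T2 translate by (-4, 6, -3): (-2/5, -2, -11/5) → (-22/5, 4, -26/5); (22/5, 1, -4/5) → (2/5, 7, -19/5)
T3 shear: z ← z − 1/2·y: (-22/5, 4, -26/5) → (-22/5, 4, -36/5); (2/5, 7, -19/5) → (2/5, 7, -73/10)
T4 rotate right-handed about the y-axis with cos θ = -4/5, sin θ = -3/5: (-22/5, 4, -36/5) → (196/25, 4, 78/25); (2/5, 7, -73/10) → (203/50, 7, 152/25)
T5 scale by (-2, 1/2, 3/2): (196/25, 4, 78/25) → (-392/25, 2, 117/25); (203/50, 7, 152/25) → (-203/25, 7/2, 228/25)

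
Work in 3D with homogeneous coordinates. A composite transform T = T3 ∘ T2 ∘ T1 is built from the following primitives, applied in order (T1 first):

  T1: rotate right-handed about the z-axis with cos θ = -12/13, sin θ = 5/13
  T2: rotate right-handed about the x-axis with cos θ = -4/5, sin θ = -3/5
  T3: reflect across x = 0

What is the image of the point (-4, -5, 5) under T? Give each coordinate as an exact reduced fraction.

T(p) = (-73/13, 7/13, -76/13)

T1 rotate right-handed about the z-axis with cos θ = -12/13, sin θ = 5/13: (-4, -5, 5) → (73/13, 40/13, 5)
T2 rotate right-handed about the x-axis with cos θ = -4/5, sin θ = -3/5: (73/13, 40/13, 5) → (73/13, 7/13, -76/13)
T3 reflect across x = 0: (73/13, 7/13, -76/13) → (-73/13, 7/13, -76/13)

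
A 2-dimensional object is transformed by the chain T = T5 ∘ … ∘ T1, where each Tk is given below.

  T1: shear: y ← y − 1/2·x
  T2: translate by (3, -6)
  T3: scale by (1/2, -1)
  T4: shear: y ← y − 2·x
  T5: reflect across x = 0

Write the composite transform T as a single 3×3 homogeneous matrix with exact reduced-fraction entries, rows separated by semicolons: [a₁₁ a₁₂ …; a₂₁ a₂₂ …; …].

T1 = [1 0 0; -1/2 1 0; 0 0 1]
T2·T1 = [1 0 3; -1/2 1 -6; 0 0 1]
T3·…·T1 = [1/2 0 3/2; 1/2 -1 6; 0 0 1]
T4·…·T1 = [1/2 0 3/2; -1/2 -1 3; 0 0 1]
T5·…·T1 = [-1/2 0 -3/2; -1/2 -1 3; 0 0 1]

T = [-1/2 0 -3/2; -1/2 -1 3; 0 0 1]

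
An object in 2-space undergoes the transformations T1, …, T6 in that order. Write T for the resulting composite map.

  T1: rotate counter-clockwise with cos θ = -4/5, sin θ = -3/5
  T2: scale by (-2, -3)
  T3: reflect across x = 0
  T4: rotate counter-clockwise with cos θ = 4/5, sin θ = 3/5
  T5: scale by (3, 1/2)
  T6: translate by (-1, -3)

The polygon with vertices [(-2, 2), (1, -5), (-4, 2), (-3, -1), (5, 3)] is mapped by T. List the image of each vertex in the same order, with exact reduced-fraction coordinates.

T1 rotate counter-clockwise with cos θ = -4/5, sin θ = -3/5: (-2, 2) → (14/5, -2/5); (1, -5) → (-19/5, 17/5); (-4, 2) → (22/5, 4/5); (-3, -1) → (9/5, 13/5); (5, 3) → (-11/5, -27/5)
T2 scale by (-2, -3): (14/5, -2/5) → (-28/5, 6/5); (-19/5, 17/5) → (38/5, -51/5); (22/5, 4/5) → (-44/5, -12/5); (9/5, 13/5) → (-18/5, -39/5); (-11/5, -27/5) → (22/5, 81/5)
T3 reflect across x = 0: (-28/5, 6/5) → (28/5, 6/5); (38/5, -51/5) → (-38/5, -51/5); (-44/5, -12/5) → (44/5, -12/5); (-18/5, -39/5) → (18/5, -39/5); (22/5, 81/5) → (-22/5, 81/5)
T4 rotate counter-clockwise with cos θ = 4/5, sin θ = 3/5: (28/5, 6/5) → (94/25, 108/25); (-38/5, -51/5) → (1/25, -318/25); (44/5, -12/5) → (212/25, 84/25); (18/5, -39/5) → (189/25, -102/25); (-22/5, 81/5) → (-331/25, 258/25)
T5 scale by (3, 1/2): (94/25, 108/25) → (282/25, 54/25); (1/25, -318/25) → (3/25, -159/25); (212/25, 84/25) → (636/25, 42/25); (189/25, -102/25) → (567/25, -51/25); (-331/25, 258/25) → (-993/25, 129/25)
T6 translate by (-1, -3): (282/25, 54/25) → (257/25, -21/25); (3/25, -159/25) → (-22/25, -234/25); (636/25, 42/25) → (611/25, -33/25); (567/25, -51/25) → (542/25, -126/25); (-993/25, 129/25) → (-1018/25, 54/25)

image vertices: (257/25, -21/25), (-22/25, -234/25), (611/25, -33/25), (542/25, -126/25), (-1018/25, 54/25)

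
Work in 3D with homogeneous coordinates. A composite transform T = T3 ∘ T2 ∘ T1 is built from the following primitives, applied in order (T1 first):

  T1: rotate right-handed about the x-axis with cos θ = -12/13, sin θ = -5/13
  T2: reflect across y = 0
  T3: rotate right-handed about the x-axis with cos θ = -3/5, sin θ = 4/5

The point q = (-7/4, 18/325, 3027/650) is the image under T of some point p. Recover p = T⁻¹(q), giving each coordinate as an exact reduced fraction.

T1 = [1 0 0 0; 0 -12/13 5/13 0; 0 -5/13 -12/13 0; 0 0 0 1]
T2·T1 = [1 0 0 0; 0 12/13 -5/13 0; 0 -5/13 -12/13 0; 0 0 0 1]
T3·…·T1 = [1 0 0 0; 0 -16/65 63/65 0; 0 63/65 16/65 0; 0 0 0 1]
det M = -1; M⁻¹ = [1 0 0 0; 0 -16/65 63/65 0; 0 63/65 16/65 0; 0 0 0 1]
M⁻¹ · (-7/4, 18/325, 3027/650)ᵀ = (-7/4, 9/2, 6/5)ᵀ

p = (-7/4, 9/2, 6/5)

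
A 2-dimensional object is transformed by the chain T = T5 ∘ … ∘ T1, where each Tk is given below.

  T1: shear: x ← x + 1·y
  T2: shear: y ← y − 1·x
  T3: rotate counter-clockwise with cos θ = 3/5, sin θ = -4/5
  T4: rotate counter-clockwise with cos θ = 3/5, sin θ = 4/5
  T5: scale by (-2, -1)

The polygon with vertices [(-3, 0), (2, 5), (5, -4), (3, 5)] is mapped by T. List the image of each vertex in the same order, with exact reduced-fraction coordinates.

T1 shear: x ← x + 1·y: (-3, 0) → (-3, 0); (2, 5) → (7, 5); (5, -4) → (1, -4); (3, 5) → (8, 5)
T2 shear: y ← y − 1·x: (-3, 0) → (-3, 3); (7, 5) → (7, -2); (1, -4) → (1, -5); (8, 5) → (8, -3)
T3 rotate counter-clockwise with cos θ = 3/5, sin θ = -4/5: (-3, 3) → (3/5, 21/5); (7, -2) → (13/5, -34/5); (1, -5) → (-17/5, -19/5); (8, -3) → (12/5, -41/5)
T4 rotate counter-clockwise with cos θ = 3/5, sin θ = 4/5: (3/5, 21/5) → (-3, 3); (13/5, -34/5) → (7, -2); (-17/5, -19/5) → (1, -5); (12/5, -41/5) → (8, -3)
T5 scale by (-2, -1): (-3, 3) → (6, -3); (7, -2) → (-14, 2); (1, -5) → (-2, 5); (8, -3) → (-16, 3)

image vertices: (6, -3), (-14, 2), (-2, 5), (-16, 3)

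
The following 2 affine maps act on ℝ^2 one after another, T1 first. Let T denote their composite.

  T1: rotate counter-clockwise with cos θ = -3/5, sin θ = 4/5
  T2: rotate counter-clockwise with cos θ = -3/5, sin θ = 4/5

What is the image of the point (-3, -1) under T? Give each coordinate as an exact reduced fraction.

T(p) = (-3/25, 79/25)

T1 rotate counter-clockwise with cos θ = -3/5, sin θ = 4/5: (-3, -1) → (13/5, -9/5)
T2 rotate counter-clockwise with cos θ = -3/5, sin θ = 4/5: (13/5, -9/5) → (-3/25, 79/25)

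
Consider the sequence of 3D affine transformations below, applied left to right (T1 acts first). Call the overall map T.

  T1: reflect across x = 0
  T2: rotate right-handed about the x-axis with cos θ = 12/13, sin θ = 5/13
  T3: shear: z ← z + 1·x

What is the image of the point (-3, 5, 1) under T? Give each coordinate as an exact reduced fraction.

T1 reflect across x = 0: (-3, 5, 1) → (3, 5, 1)
T2 rotate right-handed about the x-axis with cos θ = 12/13, sin θ = 5/13: (3, 5, 1) → (3, 55/13, 37/13)
T3 shear: z ← z + 1·x: (3, 55/13, 37/13) → (3, 55/13, 76/13)

T(p) = (3, 55/13, 76/13)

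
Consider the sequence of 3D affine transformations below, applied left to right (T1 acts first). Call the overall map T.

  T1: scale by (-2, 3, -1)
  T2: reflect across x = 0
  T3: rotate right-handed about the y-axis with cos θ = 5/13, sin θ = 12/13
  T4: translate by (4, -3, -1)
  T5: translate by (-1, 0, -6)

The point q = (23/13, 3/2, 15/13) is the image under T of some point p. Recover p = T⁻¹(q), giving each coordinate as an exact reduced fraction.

T1 = [-2 0 0 0; 0 3 0 0; 0 0 -1 0; 0 0 0 1]
T2·T1 = [2 0 0 0; 0 3 0 0; 0 0 -1 0; 0 0 0 1]
T3·…·T1 = [10/13 0 -12/13 0; 0 3 0 0; -24/13 0 -5/13 0; 0 0 0 1]
T4·…·T1 = [10/13 0 -12/13 4; 0 3 0 -3; -24/13 0 -5/13 -1; 0 0 0 1]
T5·…·T1 = [10/13 0 -12/13 3; 0 3 0 -3; -24/13 0 -5/13 -7; 0 0 0 1]
det M = -6; M⁻¹ = [5/26 0 -6/13 -99/26; 0 1/3 0 1; -12/13 0 -5/13 1/13; 0 0 0 1]
M⁻¹ · (23/13, 3/2, 15/13)ᵀ = (-4, 3/2, -2)ᵀ

p = (-4, 3/2, -2)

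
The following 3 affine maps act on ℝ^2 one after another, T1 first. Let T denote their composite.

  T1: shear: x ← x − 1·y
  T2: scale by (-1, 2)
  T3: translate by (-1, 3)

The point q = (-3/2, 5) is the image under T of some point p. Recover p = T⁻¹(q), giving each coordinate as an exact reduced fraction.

p = (3/2, 1)

T1 = [1 -1 0; 0 1 0; 0 0 1]
T2·T1 = [-1 1 0; 0 2 0; 0 0 1]
T3·…·T1 = [-1 1 -1; 0 2 3; 0 0 1]
det M = -2; M⁻¹ = [-1 1/2 -5/2; 0 1/2 -3/2; 0 0 1]
M⁻¹ · (-3/2, 5)ᵀ = (3/2, 1)ᵀ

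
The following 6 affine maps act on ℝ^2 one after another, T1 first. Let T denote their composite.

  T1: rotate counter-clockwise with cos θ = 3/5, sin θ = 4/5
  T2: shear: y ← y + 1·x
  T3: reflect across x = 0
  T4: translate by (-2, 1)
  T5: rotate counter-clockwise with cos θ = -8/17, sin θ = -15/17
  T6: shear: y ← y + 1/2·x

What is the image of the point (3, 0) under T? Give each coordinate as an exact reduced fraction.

T(p) = (542/85, 348/85)

T1 rotate counter-clockwise with cos θ = 3/5, sin θ = 4/5: (3, 0) → (9/5, 12/5)
T2 shear: y ← y + 1·x: (9/5, 12/5) → (9/5, 21/5)
T3 reflect across x = 0: (9/5, 21/5) → (-9/5, 21/5)
T4 translate by (-2, 1): (-9/5, 21/5) → (-19/5, 26/5)
T5 rotate counter-clockwise with cos θ = -8/17, sin θ = -15/17: (-19/5, 26/5) → (542/85, 77/85)
T6 shear: y ← y + 1/2·x: (542/85, 77/85) → (542/85, 348/85)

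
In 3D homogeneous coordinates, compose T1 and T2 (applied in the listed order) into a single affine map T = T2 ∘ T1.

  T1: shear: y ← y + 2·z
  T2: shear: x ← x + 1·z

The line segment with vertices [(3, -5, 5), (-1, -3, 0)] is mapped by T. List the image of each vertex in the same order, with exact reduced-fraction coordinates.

T1 shear: y ← y + 2·z: (3, -5, 5) → (3, 5, 5); (-1, -3, 0) → (-1, -3, 0)
T2 shear: x ← x + 1·z: (3, 5, 5) → (8, 5, 5); (-1, -3, 0) → (-1, -3, 0)

image vertices: (8, 5, 5), (-1, -3, 0)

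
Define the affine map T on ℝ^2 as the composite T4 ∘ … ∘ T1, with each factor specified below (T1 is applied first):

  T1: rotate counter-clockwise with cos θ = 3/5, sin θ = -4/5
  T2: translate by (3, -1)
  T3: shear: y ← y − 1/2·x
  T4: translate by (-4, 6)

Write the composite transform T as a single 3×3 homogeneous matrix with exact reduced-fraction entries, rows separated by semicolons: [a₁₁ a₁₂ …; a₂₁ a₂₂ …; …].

T1 = [3/5 4/5 0; -4/5 3/5 0; 0 0 1]
T2·T1 = [3/5 4/5 3; -4/5 3/5 -1; 0 0 1]
T3·…·T1 = [3/5 4/5 3; -11/10 1/5 -5/2; 0 0 1]
T4·…·T1 = [3/5 4/5 -1; -11/10 1/5 7/2; 0 0 1]

T = [3/5 4/5 -1; -11/10 1/5 7/2; 0 0 1]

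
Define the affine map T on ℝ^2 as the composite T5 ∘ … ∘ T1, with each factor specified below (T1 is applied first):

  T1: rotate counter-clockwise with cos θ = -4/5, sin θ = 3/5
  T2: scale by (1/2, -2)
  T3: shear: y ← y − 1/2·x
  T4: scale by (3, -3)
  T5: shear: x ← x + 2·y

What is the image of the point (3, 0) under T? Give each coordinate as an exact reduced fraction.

T1 rotate counter-clockwise with cos θ = -4/5, sin θ = 3/5: (3, 0) → (-12/5, 9/5)
T2 scale by (1/2, -2): (-12/5, 9/5) → (-6/5, -18/5)
T3 shear: y ← y − 1/2·x: (-6/5, -18/5) → (-6/5, -3)
T4 scale by (3, -3): (-6/5, -3) → (-18/5, 9)
T5 shear: x ← x + 2·y: (-18/5, 9) → (72/5, 9)

T(p) = (72/5, 9)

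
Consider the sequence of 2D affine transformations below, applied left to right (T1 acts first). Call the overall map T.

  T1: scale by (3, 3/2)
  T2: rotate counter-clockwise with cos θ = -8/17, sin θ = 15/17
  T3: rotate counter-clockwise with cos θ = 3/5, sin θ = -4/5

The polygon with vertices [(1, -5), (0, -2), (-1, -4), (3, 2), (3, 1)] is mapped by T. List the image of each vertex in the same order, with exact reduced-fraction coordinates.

T1 scale by (3, 3/2): (1, -5) → (3, -15/2); (0, -2) → (0, -3); (-1, -4) → (-3, -6); (3, 2) → (9, 3); (3, 1) → (9, 3/2)
T2 rotate counter-clockwise with cos θ = -8/17, sin θ = 15/17: (3, -15/2) → (177/34, 105/17); (0, -3) → (45/17, 24/17); (-3, -6) → (114/17, 3/17); (9, 3) → (-117/17, 111/17); (9, 3/2) → (-189/34, 123/17)
T3 rotate counter-clockwise with cos θ = 3/5, sin θ = -4/5: (177/34, 105/17) → (1371/170, -39/85); (45/17, 24/17) → (231/85, -108/85); (114/17, 3/17) → (354/85, -447/85); (-117/17, 111/17) → (93/85, 801/85); (-189/34, 123/17) → (417/170, 747/85)

image vertices: (1371/170, -39/85), (231/85, -108/85), (354/85, -447/85), (93/85, 801/85), (417/170, 747/85)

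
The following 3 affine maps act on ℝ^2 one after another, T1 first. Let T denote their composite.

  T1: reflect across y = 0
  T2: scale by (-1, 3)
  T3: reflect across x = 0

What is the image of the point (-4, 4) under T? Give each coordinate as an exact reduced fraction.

T(p) = (-4, -12)

T1 reflect across y = 0: (-4, 4) → (-4, -4)
T2 scale by (-1, 3): (-4, -4) → (4, -12)
T3 reflect across x = 0: (4, -12) → (-4, -12)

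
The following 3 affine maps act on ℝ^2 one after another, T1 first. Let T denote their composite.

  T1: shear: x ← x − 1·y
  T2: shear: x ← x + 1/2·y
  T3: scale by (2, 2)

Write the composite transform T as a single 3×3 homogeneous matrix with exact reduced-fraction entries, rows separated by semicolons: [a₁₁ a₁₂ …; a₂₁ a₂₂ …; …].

T = [2 -1 0; 0 2 0; 0 0 1]

T1 = [1 -1 0; 0 1 0; 0 0 1]
T2·T1 = [1 -1/2 0; 0 1 0; 0 0 1]
T3·…·T1 = [2 -1 0; 0 2 0; 0 0 1]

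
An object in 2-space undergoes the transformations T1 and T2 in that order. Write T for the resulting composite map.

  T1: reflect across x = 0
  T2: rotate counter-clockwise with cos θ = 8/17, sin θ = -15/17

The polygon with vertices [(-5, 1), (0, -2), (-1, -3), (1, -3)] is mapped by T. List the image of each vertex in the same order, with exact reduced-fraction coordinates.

T1 reflect across x = 0: (-5, 1) → (5, 1); (0, -2) → (0, -2); (-1, -3) → (1, -3); (1, -3) → (-1, -3)
T2 rotate counter-clockwise with cos θ = 8/17, sin θ = -15/17: (5, 1) → (55/17, -67/17); (0, -2) → (-30/17, -16/17); (1, -3) → (-37/17, -39/17); (-1, -3) → (-53/17, -9/17)

image vertices: (55/17, -67/17), (-30/17, -16/17), (-37/17, -39/17), (-53/17, -9/17)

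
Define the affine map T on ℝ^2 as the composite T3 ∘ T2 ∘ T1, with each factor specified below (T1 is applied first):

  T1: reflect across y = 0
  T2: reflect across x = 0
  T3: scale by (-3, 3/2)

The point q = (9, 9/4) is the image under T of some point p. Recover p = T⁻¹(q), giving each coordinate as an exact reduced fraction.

T1 = [1 0 0; 0 -1 0; 0 0 1]
T2·T1 = [-1 0 0; 0 -1 0; 0 0 1]
T3·…·T1 = [3 0 0; 0 -3/2 0; 0 0 1]
det M = -9/2; M⁻¹ = [1/3 0 0; 0 -2/3 0; 0 0 1]
M⁻¹ · (9, 9/4)ᵀ = (3, -3/2)ᵀ

p = (3, -3/2)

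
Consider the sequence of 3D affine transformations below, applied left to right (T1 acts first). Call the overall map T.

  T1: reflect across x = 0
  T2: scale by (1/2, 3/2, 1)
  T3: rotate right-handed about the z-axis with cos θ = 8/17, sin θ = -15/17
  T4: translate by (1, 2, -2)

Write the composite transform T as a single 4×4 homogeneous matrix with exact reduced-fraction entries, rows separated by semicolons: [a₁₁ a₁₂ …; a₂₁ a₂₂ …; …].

T1 = [-1 0 0 0; 0 1 0 0; 0 0 1 0; 0 0 0 1]
T2·T1 = [-1/2 0 0 0; 0 3/2 0 0; 0 0 1 0; 0 0 0 1]
T3·…·T1 = [-4/17 45/34 0 0; 15/34 12/17 0 0; 0 0 1 0; 0 0 0 1]
T4·…·T1 = [-4/17 45/34 0 1; 15/34 12/17 0 2; 0 0 1 -2; 0 0 0 1]

T = [-4/17 45/34 0 1; 15/34 12/17 0 2; 0 0 1 -2; 0 0 0 1]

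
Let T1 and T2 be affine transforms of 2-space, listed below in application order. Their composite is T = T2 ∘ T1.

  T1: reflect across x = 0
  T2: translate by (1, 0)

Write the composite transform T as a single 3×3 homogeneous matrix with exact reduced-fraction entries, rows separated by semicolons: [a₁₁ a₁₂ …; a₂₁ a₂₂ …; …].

T = [-1 0 1; 0 1 0; 0 0 1]

T1 = [-1 0 0; 0 1 0; 0 0 1]
T2·T1 = [-1 0 1; 0 1 0; 0 0 1]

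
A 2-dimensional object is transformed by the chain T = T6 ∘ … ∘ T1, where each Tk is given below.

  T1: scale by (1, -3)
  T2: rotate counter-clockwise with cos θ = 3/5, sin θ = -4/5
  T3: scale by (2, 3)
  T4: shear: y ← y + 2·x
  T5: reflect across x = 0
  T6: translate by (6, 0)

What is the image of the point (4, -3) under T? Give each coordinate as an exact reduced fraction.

T1 scale by (1, -3): (4, -3) → (4, 9)
T2 rotate counter-clockwise with cos θ = 3/5, sin θ = -4/5: (4, 9) → (48/5, 11/5)
T3 scale by (2, 3): (48/5, 11/5) → (96/5, 33/5)
T4 shear: y ← y + 2·x: (96/5, 33/5) → (96/5, 45)
T5 reflect across x = 0: (96/5, 45) → (-96/5, 45)
T6 translate by (6, 0): (-96/5, 45) → (-66/5, 45)

T(p) = (-66/5, 45)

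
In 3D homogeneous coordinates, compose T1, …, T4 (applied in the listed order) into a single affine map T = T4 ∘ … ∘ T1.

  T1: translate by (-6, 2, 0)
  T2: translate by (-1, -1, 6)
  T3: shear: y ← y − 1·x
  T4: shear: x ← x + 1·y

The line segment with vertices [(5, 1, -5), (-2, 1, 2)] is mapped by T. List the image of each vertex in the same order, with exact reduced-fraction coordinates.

image vertices: (2, 4, 1), (2, 11, 8)

T1 translate by (-6, 2, 0): (5, 1, -5) → (-1, 3, -5); (-2, 1, 2) → (-8, 3, 2)
T2 translate by (-1, -1, 6): (-1, 3, -5) → (-2, 2, 1); (-8, 3, 2) → (-9, 2, 8)
T3 shear: y ← y − 1·x: (-2, 2, 1) → (-2, 4, 1); (-9, 2, 8) → (-9, 11, 8)
T4 shear: x ← x + 1·y: (-2, 4, 1) → (2, 4, 1); (-9, 11, 8) → (2, 11, 8)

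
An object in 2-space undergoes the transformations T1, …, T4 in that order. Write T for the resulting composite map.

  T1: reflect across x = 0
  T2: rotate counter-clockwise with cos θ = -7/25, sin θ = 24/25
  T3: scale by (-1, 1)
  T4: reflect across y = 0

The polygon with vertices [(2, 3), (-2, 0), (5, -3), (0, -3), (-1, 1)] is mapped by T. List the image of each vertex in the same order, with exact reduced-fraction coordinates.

T1 reflect across x = 0: (2, 3) → (-2, 3); (-2, 0) → (2, 0); (5, -3) → (-5, -3); (0, -3) → (0, -3); (-1, 1) → (1, 1)
T2 rotate counter-clockwise with cos θ = -7/25, sin θ = 24/25: (-2, 3) → (-58/25, -69/25); (2, 0) → (-14/25, 48/25); (-5, -3) → (107/25, -99/25); (0, -3) → (72/25, 21/25); (1, 1) → (-31/25, 17/25)
T3 scale by (-1, 1): (-58/25, -69/25) → (58/25, -69/25); (-14/25, 48/25) → (14/25, 48/25); (107/25, -99/25) → (-107/25, -99/25); (72/25, 21/25) → (-72/25, 21/25); (-31/25, 17/25) → (31/25, 17/25)
T4 reflect across y = 0: (58/25, -69/25) → (58/25, 69/25); (14/25, 48/25) → (14/25, -48/25); (-107/25, -99/25) → (-107/25, 99/25); (-72/25, 21/25) → (-72/25, -21/25); (31/25, 17/25) → (31/25, -17/25)

image vertices: (58/25, 69/25), (14/25, -48/25), (-107/25, 99/25), (-72/25, -21/25), (31/25, -17/25)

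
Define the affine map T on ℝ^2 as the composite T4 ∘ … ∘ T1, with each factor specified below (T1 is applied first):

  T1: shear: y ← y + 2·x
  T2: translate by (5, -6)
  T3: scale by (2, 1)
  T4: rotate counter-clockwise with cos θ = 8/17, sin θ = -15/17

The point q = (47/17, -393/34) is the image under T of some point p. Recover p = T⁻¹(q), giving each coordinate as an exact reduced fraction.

T1 = [1 0 0; 2 1 0; 0 0 1]
T2·T1 = [1 0 5; 2 1 -6; 0 0 1]
T3·…·T1 = [2 0 10; 2 1 -6; 0 0 1]
T4·…·T1 = [46/17 15/17 -10/17; -14/17 8/17 -198/17; 0 0 1]
det M = 2; M⁻¹ = [4/17 -15/34 -5; 7/17 23/17 16; 0 0 1]
M⁻¹ · (47/17, -393/34)ᵀ = (3/4, 3/2)ᵀ

p = (3/4, 3/2)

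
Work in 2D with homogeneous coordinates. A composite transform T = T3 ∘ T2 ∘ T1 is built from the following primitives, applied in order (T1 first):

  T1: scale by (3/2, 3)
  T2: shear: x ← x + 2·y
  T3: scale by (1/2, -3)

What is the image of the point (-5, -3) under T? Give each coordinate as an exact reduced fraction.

T1 scale by (3/2, 3): (-5, -3) → (-15/2, -9)
T2 shear: x ← x + 2·y: (-15/2, -9) → (-51/2, -9)
T3 scale by (1/2, -3): (-51/2, -9) → (-51/4, 27)

T(p) = (-51/4, 27)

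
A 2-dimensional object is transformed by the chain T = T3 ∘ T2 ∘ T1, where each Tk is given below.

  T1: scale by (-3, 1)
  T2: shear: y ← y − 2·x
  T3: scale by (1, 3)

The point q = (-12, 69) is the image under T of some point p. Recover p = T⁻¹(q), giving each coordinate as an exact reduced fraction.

p = (4, -1)

T1 = [-3 0 0; 0 1 0; 0 0 1]
T2·T1 = [-3 0 0; 6 1 0; 0 0 1]
T3·…·T1 = [-3 0 0; 18 3 0; 0 0 1]
det M = -9; M⁻¹ = [-1/3 0 0; 2 1/3 0; 0 0 1]
M⁻¹ · (-12, 69)ᵀ = (4, -1)ᵀ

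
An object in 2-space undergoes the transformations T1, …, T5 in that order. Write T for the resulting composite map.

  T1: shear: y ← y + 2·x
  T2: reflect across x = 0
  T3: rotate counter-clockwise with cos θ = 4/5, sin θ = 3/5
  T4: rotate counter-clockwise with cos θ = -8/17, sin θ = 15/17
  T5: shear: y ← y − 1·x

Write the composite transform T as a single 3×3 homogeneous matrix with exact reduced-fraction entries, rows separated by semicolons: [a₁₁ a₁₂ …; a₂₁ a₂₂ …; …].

T1 = [1 0 0; 2 1 0; 0 0 1]
T2·T1 = [-1 0 0; 2 1 0; 0 0 1]
T3·…·T1 = [-2 -3/5 0; 1 4/5 0; 0 0 1]
T4·…·T1 = [1/17 -36/85 0; -38/17 -77/85 0; 0 0 1]
T5·…·T1 = [1/17 -36/85 0; -39/17 -41/85 0; 0 0 1]

T = [1/17 -36/85 0; -39/17 -41/85 0; 0 0 1]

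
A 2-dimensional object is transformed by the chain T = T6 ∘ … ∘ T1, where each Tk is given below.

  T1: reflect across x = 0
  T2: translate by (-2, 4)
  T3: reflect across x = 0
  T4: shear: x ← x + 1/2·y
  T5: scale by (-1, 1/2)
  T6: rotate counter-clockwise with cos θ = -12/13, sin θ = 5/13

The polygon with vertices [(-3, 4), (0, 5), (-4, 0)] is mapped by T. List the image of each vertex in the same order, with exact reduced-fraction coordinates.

T1 reflect across x = 0: (-3, 4) → (3, 4); (0, 5) → (0, 5); (-4, 0) → (4, 0)
T2 translate by (-2, 4): (3, 4) → (1, 8); (0, 5) → (-2, 9); (4, 0) → (2, 4)
T3 reflect across x = 0: (1, 8) → (-1, 8); (-2, 9) → (2, 9); (2, 4) → (-2, 4)
T4 shear: x ← x + 1/2·y: (-1, 8) → (3, 8); (2, 9) → (13/2, 9); (-2, 4) → (0, 4)
T5 scale by (-1, 1/2): (3, 8) → (-3, 4); (13/2, 9) → (-13/2, 9/2); (0, 4) → (0, 2)
T6 rotate counter-clockwise with cos θ = -12/13, sin θ = 5/13: (-3, 4) → (16/13, -63/13); (-13/2, 9/2) → (111/26, -173/26); (0, 2) → (-10/13, -24/13)

image vertices: (16/13, -63/13), (111/26, -173/26), (-10/13, -24/13)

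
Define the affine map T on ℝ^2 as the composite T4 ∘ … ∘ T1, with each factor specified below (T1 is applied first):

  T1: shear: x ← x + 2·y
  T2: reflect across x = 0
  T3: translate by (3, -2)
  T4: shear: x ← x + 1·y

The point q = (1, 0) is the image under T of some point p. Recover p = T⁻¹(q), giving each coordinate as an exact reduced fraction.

T1 = [1 2 0; 0 1 0; 0 0 1]
T2·T1 = [-1 -2 0; 0 1 0; 0 0 1]
T3·…·T1 = [-1 -2 3; 0 1 -2; 0 0 1]
T4·…·T1 = [-1 -1 1; 0 1 -2; 0 0 1]
det M = -1; M⁻¹ = [-1 -1 -1; 0 1 2; 0 0 1]
M⁻¹ · (1, 0)ᵀ = (-2, 2)ᵀ

p = (-2, 2)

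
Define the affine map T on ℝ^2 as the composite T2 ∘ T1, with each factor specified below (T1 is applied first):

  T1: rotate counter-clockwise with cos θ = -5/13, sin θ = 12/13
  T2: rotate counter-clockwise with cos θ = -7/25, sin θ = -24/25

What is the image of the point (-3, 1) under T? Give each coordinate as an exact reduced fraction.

T(p) = (-201/65, 43/65)

T1 rotate counter-clockwise with cos θ = -5/13, sin θ = 12/13: (-3, 1) → (3/13, -41/13)
T2 rotate counter-clockwise with cos θ = -7/25, sin θ = -24/25: (3/13, -41/13) → (-201/65, 43/65)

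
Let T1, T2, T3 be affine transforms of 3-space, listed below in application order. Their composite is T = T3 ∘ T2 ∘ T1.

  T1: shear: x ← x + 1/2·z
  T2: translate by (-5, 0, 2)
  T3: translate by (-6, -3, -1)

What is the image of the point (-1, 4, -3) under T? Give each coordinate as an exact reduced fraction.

T1 shear: x ← x + 1/2·z: (-1, 4, -3) → (-5/2, 4, -3)
T2 translate by (-5, 0, 2): (-5/2, 4, -3) → (-15/2, 4, -1)
T3 translate by (-6, -3, -1): (-15/2, 4, -1) → (-27/2, 1, -2)

T(p) = (-27/2, 1, -2)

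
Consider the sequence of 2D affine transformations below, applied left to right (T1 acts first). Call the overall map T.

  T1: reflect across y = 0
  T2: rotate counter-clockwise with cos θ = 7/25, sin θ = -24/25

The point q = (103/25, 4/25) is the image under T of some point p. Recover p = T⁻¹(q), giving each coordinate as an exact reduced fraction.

p = (1, -4)

T1 = [1 0 0; 0 -1 0; 0 0 1]
T2·T1 = [7/25 -24/25 0; -24/25 -7/25 0; 0 0 1]
det M = -1; M⁻¹ = [7/25 -24/25 0; -24/25 -7/25 0; 0 0 1]
M⁻¹ · (103/25, 4/25)ᵀ = (1, -4)ᵀ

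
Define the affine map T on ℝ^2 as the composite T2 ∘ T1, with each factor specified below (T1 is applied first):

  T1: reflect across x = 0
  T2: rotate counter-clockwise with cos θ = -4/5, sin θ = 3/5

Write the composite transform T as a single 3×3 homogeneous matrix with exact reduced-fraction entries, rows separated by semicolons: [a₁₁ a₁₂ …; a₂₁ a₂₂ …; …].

T = [4/5 -3/5 0; -3/5 -4/5 0; 0 0 1]

T1 = [-1 0 0; 0 1 0; 0 0 1]
T2·T1 = [4/5 -3/5 0; -3/5 -4/5 0; 0 0 1]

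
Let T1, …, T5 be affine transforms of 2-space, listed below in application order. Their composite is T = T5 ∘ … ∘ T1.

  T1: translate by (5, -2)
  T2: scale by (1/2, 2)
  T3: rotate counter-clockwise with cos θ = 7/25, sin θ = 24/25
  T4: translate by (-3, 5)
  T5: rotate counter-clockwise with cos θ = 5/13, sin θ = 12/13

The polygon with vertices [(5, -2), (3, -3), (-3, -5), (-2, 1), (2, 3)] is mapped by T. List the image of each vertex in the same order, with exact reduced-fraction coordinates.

image vertices: (-116/25, 213/25), (-847/325, 3071/325), (56/25, 267/25), (-3693/650, 537/325), (-6337/650, -67/325)

T1 translate by (5, -2): (5, -2) → (10, -4); (3, -3) → (8, -5); (-3, -5) → (2, -7); (-2, 1) → (3, -1); (2, 3) → (7, 1)
T2 scale by (1/2, 2): (10, -4) → (5, -8); (8, -5) → (4, -10); (2, -7) → (1, -14); (3, -1) → (3/2, -2); (7, 1) → (7/2, 2)
T3 rotate counter-clockwise with cos θ = 7/25, sin θ = 24/25: (5, -8) → (227/25, 64/25); (4, -10) → (268/25, 26/25); (1, -14) → (343/25, -74/25); (3/2, -2) → (117/50, 22/25); (7/2, 2) → (-47/50, 98/25)
T4 translate by (-3, 5): (227/25, 64/25) → (152/25, 189/25); (268/25, 26/25) → (193/25, 151/25); (343/25, -74/25) → (268/25, 51/25); (117/50, 22/25) → (-33/50, 147/25); (-47/50, 98/25) → (-197/50, 223/25)
T5 rotate counter-clockwise with cos θ = 5/13, sin θ = 12/13: (152/25, 189/25) → (-116/25, 213/25); (193/25, 151/25) → (-847/325, 3071/325); (268/25, 51/25) → (56/25, 267/25); (-33/50, 147/25) → (-3693/650, 537/325); (-197/50, 223/25) → (-6337/650, -67/325)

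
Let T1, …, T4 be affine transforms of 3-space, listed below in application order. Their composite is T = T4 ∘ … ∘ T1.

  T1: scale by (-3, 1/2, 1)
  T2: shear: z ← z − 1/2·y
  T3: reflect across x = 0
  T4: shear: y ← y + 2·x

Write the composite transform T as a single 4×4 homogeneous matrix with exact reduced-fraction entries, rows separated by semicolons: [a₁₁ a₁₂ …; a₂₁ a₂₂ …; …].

T = [3 0 0 0; 6 1/2 0 0; 0 -1/4 1 0; 0 0 0 1]

T1 = [-3 0 0 0; 0 1/2 0 0; 0 0 1 0; 0 0 0 1]
T2·T1 = [-3 0 0 0; 0 1/2 0 0; 0 -1/4 1 0; 0 0 0 1]
T3·…·T1 = [3 0 0 0; 0 1/2 0 0; 0 -1/4 1 0; 0 0 0 1]
T4·…·T1 = [3 0 0 0; 6 1/2 0 0; 0 -1/4 1 0; 0 0 0 1]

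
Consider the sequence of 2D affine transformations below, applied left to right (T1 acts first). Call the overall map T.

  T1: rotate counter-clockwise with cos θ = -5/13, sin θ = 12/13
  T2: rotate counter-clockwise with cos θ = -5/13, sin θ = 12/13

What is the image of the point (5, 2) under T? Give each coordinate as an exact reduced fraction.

T1 rotate counter-clockwise with cos θ = -5/13, sin θ = 12/13: (5, 2) → (-49/13, 50/13)
T2 rotate counter-clockwise with cos θ = -5/13, sin θ = 12/13: (-49/13, 50/13) → (-355/169, -838/169)

T(p) = (-355/169, -838/169)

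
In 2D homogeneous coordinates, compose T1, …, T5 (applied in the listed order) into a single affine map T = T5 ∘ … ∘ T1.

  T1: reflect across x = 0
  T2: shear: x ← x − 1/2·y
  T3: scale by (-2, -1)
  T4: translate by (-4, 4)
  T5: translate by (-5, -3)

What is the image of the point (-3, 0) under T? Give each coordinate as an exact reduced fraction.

T1 reflect across x = 0: (-3, 0) → (3, 0)
T2 shear: x ← x − 1/2·y: (3, 0) → (3, 0)
T3 scale by (-2, -1): (3, 0) → (-6, 0)
T4 translate by (-4, 4): (-6, 0) → (-10, 4)
T5 translate by (-5, -3): (-10, 4) → (-15, 1)

T(p) = (-15, 1)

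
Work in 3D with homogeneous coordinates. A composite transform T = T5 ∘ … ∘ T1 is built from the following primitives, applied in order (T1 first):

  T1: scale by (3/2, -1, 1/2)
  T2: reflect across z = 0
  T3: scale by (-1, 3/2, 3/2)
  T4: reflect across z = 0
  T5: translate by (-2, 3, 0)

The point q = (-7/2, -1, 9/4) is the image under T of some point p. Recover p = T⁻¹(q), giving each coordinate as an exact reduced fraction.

T1 = [3/2 0 0 0; 0 -1 0 0; 0 0 1/2 0; 0 0 0 1]
T2·T1 = [3/2 0 0 0; 0 -1 0 0; 0 0 -1/2 0; 0 0 0 1]
T3·…·T1 = [-3/2 0 0 0; 0 -3/2 0 0; 0 0 -3/4 0; 0 0 0 1]
T4·…·T1 = [-3/2 0 0 0; 0 -3/2 0 0; 0 0 3/4 0; 0 0 0 1]
T5·…·T1 = [-3/2 0 0 -2; 0 -3/2 0 3; 0 0 3/4 0; 0 0 0 1]
det M = 27/16; M⁻¹ = [-2/3 0 0 -4/3; 0 -2/3 0 2; 0 0 4/3 0; 0 0 0 1]
M⁻¹ · (-7/2, -1, 9/4)ᵀ = (1, 8/3, 3)ᵀ

p = (1, 8/3, 3)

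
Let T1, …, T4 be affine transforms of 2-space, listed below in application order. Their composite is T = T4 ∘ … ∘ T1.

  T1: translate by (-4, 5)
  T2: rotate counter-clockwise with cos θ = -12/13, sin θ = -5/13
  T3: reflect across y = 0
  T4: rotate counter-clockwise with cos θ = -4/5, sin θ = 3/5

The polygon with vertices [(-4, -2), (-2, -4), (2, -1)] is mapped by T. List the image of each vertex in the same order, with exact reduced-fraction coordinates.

image vertices: (-432/65, 349/65), (-254/65, 303/65), (-58/13, -4/13)

T1 translate by (-4, 5): (-4, -2) → (-8, 3); (-2, -4) → (-6, 1); (2, -1) → (-2, 4)
T2 rotate counter-clockwise with cos θ = -12/13, sin θ = -5/13: (-8, 3) → (111/13, 4/13); (-6, 1) → (77/13, 18/13); (-2, 4) → (44/13, -38/13)
T3 reflect across y = 0: (111/13, 4/13) → (111/13, -4/13); (77/13, 18/13) → (77/13, -18/13); (44/13, -38/13) → (44/13, 38/13)
T4 rotate counter-clockwise with cos θ = -4/5, sin θ = 3/5: (111/13, -4/13) → (-432/65, 349/65); (77/13, -18/13) → (-254/65, 303/65); (44/13, 38/13) → (-58/13, -4/13)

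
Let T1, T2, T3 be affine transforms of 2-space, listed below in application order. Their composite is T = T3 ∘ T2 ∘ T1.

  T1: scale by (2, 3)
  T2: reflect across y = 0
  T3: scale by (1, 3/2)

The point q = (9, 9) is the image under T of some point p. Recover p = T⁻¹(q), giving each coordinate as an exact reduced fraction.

p = (9/2, -2)

T1 = [2 0 0; 0 3 0; 0 0 1]
T2·T1 = [2 0 0; 0 -3 0; 0 0 1]
T3·…·T1 = [2 0 0; 0 -9/2 0; 0 0 1]
det M = -9; M⁻¹ = [1/2 0 0; 0 -2/9 0; 0 0 1]
M⁻¹ · (9, 9)ᵀ = (9/2, -2)ᵀ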